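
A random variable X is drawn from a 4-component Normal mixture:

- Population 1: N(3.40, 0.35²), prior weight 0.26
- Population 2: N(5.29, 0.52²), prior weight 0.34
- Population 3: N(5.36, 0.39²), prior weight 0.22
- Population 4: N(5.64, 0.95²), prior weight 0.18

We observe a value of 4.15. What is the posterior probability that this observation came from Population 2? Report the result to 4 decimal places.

The responsibility of component k is w_k f_k(x) divided by Σ_j w_j f_j(x).
Evaluate each component's likelihood at the observed value:
  L_1 = 0.114746
  L_2 = 0.0693826
  L_3 = 0.00831011
  L_4 = 0.122749
Unnormalised posteriors:
  w_1·L_1 = 0.26 × 0.114746 = 0.0298339
  w_2·L_2 = 0.34 × 0.0693826 = 0.0235901
  w_3·L_3 = 0.22 × 0.00831011 = 0.00182822
  w_4·L_4 = 0.18 × 0.122749 = 0.0220947
Normaliser: 0.0298339 + 0.0235901 + 0.00182822 + 0.0220947 = 0.077347
P(Population 2 | x) ≈ 0.3050

0.3050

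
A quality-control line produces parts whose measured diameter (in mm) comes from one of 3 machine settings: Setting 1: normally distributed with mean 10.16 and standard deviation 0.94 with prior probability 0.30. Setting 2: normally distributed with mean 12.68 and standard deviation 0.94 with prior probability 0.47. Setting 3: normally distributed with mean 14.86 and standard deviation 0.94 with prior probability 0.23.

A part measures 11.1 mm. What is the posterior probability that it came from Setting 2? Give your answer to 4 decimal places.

0.3860

By Bayes' theorem, P(k | x) = π_k f_k(x) / Σ_j π_j f_j(x).
Component likelihoods at x = 11.1 mm:
  p_1 = (1/(0.94·√(2π)))·exp(−(11.1−10.16)²/(2·0.94²)) = 0.424407·exp(-0.50000) = 0.257416
  p_2 = (1/(0.94·√(2π)))·exp(−(11.1−12.68)²/(2·0.94²)) = 0.424407·exp(-1.41263) = 0.103344
  p_3 = (1/(0.94·√(2π)))·exp(−(11.1−14.86)²/(2·0.94²)) = 0.424407·exp(-8.00000) = 0.000142373
Multiply by the mixture weights:
  π_1·p_1 = 0.30 × 0.257416 = 0.0772247
  π_2·p_2 = 0.47 × 0.103344 = 0.0485716
  π_3·p_3 = 0.23 × 0.000142373 = 3.27457e-05
Marginal: 0.0772247 + 0.0485716 + 3.27457e-05 = 0.125829
P(Setting 2 | 11.1 mm) ≈ 0.3860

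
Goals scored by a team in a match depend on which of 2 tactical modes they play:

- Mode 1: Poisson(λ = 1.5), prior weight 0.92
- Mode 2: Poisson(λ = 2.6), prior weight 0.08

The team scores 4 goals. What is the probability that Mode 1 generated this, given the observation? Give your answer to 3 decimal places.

P(component k | x) = π_k·f_k(x) / marginal(x), where marginal(x) = Σ_j π_j·f_j(x).
Component likelihoods at x = 4 goals:
  L_1 = e^(−1.5)·1.5^4/4! = 0.0470665
  L_2 = e^(−2.6)·2.6^4/4! = 0.141422
Unnormalised posteriors:
  π_1·L_1 = 0.92 × 0.0470665 = 0.0433012
  π_2·L_2 = 0.08 × 0.141422 = 0.0113137
Evidence: 0.0433012 + 0.0113137 = 0.0546149
P(Mode 1 | 4 goals) = 0.0433012 / 0.0546149 ≈ 0.793

0.793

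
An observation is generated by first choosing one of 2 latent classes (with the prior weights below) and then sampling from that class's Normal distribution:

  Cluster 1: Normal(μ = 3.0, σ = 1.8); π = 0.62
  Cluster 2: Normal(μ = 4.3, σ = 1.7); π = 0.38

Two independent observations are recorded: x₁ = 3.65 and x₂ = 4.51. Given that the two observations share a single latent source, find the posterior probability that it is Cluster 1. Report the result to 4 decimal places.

0.5097

Posterior ∝ prior × likelihood, so P(k | x) ∝ π_k f_k(x); normalise over all components.
Since both observations come from the same component, the likelihood for component k is f_k(x₁)·f_k(x₂).
  f_1 = [(1/(1.8·√(2π)))·exp(−(3.65−3.0)²/(2·1.8²)) = 0.221635·exp(-0.06520) = 0.207645] × [0.155892] = 0.0323702
  f_2 = [(1/(1.7·√(2π)))·exp(−(3.65−4.3)²/(2·1.7²)) = 0.234672·exp(-0.07310) = 0.21813] × [0.232888] = 0.0507999
Prior × likelihood for each component:
  π_1·f_1 = 0.62 × 0.0323702 = 0.0200695
  π_2·f_2 = 0.38 × 0.0507999 = 0.019304
Sum: 0.0200695 + 0.019304 = 0.0393735
Responsibility of Cluster 1: 0.0200695 / 0.0393735 ≈ 0.5097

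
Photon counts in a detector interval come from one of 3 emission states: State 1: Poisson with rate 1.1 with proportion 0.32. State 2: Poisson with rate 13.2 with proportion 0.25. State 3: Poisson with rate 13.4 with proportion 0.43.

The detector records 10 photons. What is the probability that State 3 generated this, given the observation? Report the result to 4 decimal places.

0.6207

P(component k | x) = π_k·f_k(x) / marginal(x), where marginal(x) = Σ_j π_j·f_j(x).
Component likelihoods at x = 10 photons:
  L_1 = 2.37925e-07
  L_2 = 0.081901
  L_3 = 0.0779361
Multiply by the mixture weights:
  π_1·L_1 = 0.32 × 2.37925e-07 = 7.6136e-08
  π_2·L_2 = 0.25 × 0.081901 = 0.0204752
  π_3·L_3 = 0.43 × 0.0779361 = 0.0335125
Sum: 7.6136e-08 + 0.0204752 + 0.0335125 = 0.0539879
P(State 3 | the observation) = 0.0335125 / 0.0539879 ≈ 0.6207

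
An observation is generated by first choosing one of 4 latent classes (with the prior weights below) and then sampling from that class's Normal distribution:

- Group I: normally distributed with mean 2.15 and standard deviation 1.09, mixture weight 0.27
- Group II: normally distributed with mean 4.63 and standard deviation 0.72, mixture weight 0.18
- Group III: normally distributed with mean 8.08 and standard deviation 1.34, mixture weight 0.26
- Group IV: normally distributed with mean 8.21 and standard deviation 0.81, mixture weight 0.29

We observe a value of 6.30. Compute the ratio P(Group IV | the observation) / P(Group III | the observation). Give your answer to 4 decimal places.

Only the two components matter; the odds are (π_i f_i(x)) / (π_j f_j(x)).
Component likelihoods at x = 6.30:
  L_I = (1/(1.09·√(2π)))·exp(−(6.30−2.15)²/(2·1.09²)) = 0.366002·exp(-7.24792) = 0.000260467
  L_II = (1/(0.72·√(2π)))·exp(−(6.30−4.63)²/(2·0.72²)) = 0.554087·exp(-2.68991) = 0.0376152
  L_III = (1/(1.34·√(2π)))·exp(−(6.30−8.08)²/(2·1.34²)) = 0.297718·exp(-0.88227) = 0.123209
  L_IV = (1/(0.81·√(2π)))·exp(−(6.30−8.21)²/(2·0.81²)) = 0.492521·exp(-2.78014) = 0.030551
Odds = (0.29/0.26) × (0.030551/0.123209) = 1.11538 × 0.247961 ≈ 0.2766

0.2766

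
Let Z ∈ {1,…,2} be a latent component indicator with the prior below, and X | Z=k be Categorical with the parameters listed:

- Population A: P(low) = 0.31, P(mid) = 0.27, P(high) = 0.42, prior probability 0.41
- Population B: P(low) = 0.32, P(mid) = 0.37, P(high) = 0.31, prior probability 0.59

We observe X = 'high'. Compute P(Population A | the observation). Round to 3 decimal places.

Apply Bayes' rule: the posterior for each component is proportional to its prior times its likelihood at x.
Evaluate each component's likelihood at the observed value:
  p_A = P(high | comp) = 0.42
  p_B = P(high | comp) = 0.31
Multiply by the mixture weights:
  P(Z=A)·p_A = 0.41 × 0.42 = 0.1722
  P(Z=B)·p_B = 0.59 × 0.31 = 0.1829
Normaliser: 0.1722 + 0.1829 = 0.3551
So the posterior for Population A is 0.1722 / 0.3551 ≈ 0.485.

0.485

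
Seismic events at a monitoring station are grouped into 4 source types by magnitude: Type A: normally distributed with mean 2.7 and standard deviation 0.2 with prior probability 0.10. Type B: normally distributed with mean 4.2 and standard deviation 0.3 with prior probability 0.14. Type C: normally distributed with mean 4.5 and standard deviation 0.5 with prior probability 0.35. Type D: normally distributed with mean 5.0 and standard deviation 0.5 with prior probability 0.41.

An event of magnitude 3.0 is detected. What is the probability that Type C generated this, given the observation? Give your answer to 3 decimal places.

0.046

Apply Bayes' rule: the posterior for each component is proportional to its prior times its likelihood at x.
Component likelihoods at x = 3.0:
  p_A = 0.647588
  p_B = 0.000446101
  p_C = 0.0088637
  p_D = 0.00026766
Unnormalised posteriors:
  π_A·p_A = 0.10 × 0.647588 = 0.0647588
  π_B·p_B = 0.14 × 0.000446101 = 6.24541e-05
  π_C·p_C = 0.35 × 0.0088637 = 0.00310229
  π_D·p_D = 0.41 × 0.00026766 = 0.000109741
Denominator: 0.0647588 + 6.24541e-05 + 0.00310229 + 0.000109741 = 0.0680333
So the posterior for Type C is 0.00310229 / 0.0680333 ≈ 0.046.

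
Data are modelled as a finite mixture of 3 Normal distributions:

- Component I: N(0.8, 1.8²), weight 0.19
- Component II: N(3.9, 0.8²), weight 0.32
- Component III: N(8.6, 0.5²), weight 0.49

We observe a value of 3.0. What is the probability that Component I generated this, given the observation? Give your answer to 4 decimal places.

P(component k | x) = π_k·f_k(x) / marginal(x), where marginal(x) = Σ_j π_j·f_j(x).
Component likelihoods at x = 3.0:
  f_I = (1/(1.8·√(2π)))·exp(−(3.0−0.8)²/(2·1.8²)) = 0.221635·exp(-0.74691) = 0.105016
  f_II = (1/(0.8·√(2π)))·exp(−(3.0−3.9)²/(2·0.8²)) = 0.498678·exp(-0.63281) = 0.264846
  f_III = (1/(0.5·√(2π)))·exp(−(3.0−8.6)²/(2·0.5²)) = 0.797885·exp(-62.72000) = 4.60246e-28
Multiply by the mixture weights:
  π_I·f_I = 0.19 × 0.105016 = 0.0199531
  π_II·f_II = 0.32 × 0.264846 = 0.0847507
  π_III·f_III = 0.49 × 4.60246e-28 = 2.25521e-28
Denominator: 0.0199531 + 0.0847507 + 2.25521e-28 = 0.104704
P(Component I | the observation) ≈ 0.1906

0.1906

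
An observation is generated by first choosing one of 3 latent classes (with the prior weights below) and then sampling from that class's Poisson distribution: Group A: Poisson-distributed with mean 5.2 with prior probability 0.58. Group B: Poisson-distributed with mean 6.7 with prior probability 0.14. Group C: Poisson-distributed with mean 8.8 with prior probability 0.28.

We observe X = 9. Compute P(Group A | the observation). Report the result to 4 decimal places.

0.3302

P(component k | x) = π_k·f_k(x) / marginal(x), where marginal(x) = Σ_j π_j·f_j(x).
Component likelihoods at x = 9:
  p_A = e^(−5.2)·5.2^9/9! = 0.0422606
  p_B = e^(−6.7)·6.7^9/9! = 0.0922863
  p_C = e^(−8.8)·8.8^9/9! = 0.131459
Weight by the priors:
  π_A·p_A = 0.58 × 0.0422606 = 0.0245112
  π_B·p_B = 0.14 × 0.0922863 = 0.0129201
  π_C·p_C = 0.28 × 0.131459 = 0.0368085
Denominator: 0.0245112 + 0.0129201 + 0.0368085 = 0.0742397
So the posterior for Group A is 0.0245112 / 0.0742397 ≈ 0.3302.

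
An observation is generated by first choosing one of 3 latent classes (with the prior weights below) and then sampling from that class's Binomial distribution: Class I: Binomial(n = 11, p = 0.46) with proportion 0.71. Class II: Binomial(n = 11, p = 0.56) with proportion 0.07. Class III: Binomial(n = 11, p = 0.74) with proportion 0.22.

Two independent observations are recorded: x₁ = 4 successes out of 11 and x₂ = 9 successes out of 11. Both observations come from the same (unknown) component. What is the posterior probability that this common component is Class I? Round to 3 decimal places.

0.709

The responsibility of component k is π_k f_k(x) divided by Σ_j π_j f_j(x).
Since both observations come from the same component, the likelihood for component k is f_k(x₁)·f_k(x₂).
  p_I = [C(11,4)·0.46^4·0.54^7 = 330·0.0447746·0.0133893 = 0.197834] × [0.0147901] = 0.00292599
  p_II = [C(11,4)·0.56^4·0.44^7 = 330·0.098345·0.00319278 = 0.103618] × [0.0576714] = 0.00597579
  p_III = [C(11,4)·0.74^4·0.26^7 = 330·0.299866·8.03181e-05 = 0.00794793] × [0.247397] = 0.0019663
Unnormalised posteriors:
  π_I·p_I = 0.71 × 0.00292599 = 0.00207745
  π_II·p_II = 0.07 × 0.00597579 = 0.000418305
  π_III·p_III = 0.22 × 0.0019663 = 0.000432585
Sum: 0.00207745 + 0.000418305 + 0.000432585 = 0.00292834
P(Class I | x₁, x₂) = 0.00207745 / 0.00292834 ≈ 0.709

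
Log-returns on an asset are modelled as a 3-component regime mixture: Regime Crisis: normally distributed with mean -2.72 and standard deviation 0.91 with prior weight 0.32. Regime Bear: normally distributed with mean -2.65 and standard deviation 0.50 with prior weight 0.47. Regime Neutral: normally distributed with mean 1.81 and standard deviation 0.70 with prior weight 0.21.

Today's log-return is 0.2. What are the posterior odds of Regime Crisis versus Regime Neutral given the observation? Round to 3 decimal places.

Since P(k|x) ∝ π_k f_k(x), the posterior odds are π_i f_i(x) / (π_j f_j(x)).
Normal densities:
  L_Crisis = 0.0025471
  L_Bear = 7.02791e-08
  L_Neutral = 0.0404672
Posterior odds = (π_Crisis·L_Crisis) / (π_Neutral·L_Neutral) = (0.32·0.0025471) / (0.21·0.0404672) = 0.000815073 / 0.00849811 ≈ 0.096

0.096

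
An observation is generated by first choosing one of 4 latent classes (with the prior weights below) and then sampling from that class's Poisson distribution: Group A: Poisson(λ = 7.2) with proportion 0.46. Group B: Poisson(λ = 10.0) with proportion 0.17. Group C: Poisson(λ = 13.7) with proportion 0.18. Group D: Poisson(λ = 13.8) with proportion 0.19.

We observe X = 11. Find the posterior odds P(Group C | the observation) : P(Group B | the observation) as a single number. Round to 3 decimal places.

0.835

Posterior odds = (π_i f_i(x)) / (π_j f_j(x)); the normalising sum cancels.
Poisson probabilities:
  p_A = e^(−7.2)·7.2^11/11! = 0.0504175
  p_B = e^(−10.0)·10.0^11/11! = 0.113736
  p_C = e^(−13.7)·13.7^11/11! = 0.0897297
  p_D = e^(−13.8)·13.8^11/11! = 0.0879529
Odds = (0.18/0.17) × (0.0897297/0.113736) = 1.05882 × 0.788927 ≈ 0.835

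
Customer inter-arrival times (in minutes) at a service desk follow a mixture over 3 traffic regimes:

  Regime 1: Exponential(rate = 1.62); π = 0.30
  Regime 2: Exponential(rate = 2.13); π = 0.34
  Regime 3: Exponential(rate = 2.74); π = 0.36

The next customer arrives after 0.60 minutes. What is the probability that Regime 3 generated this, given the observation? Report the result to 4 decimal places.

By Bayes' theorem, P(k | x) = π_k f_k(x) / Σ_j π_j f_j(x).
Evaluate each component's likelihood at the observed value:
  p_1 = 0.612888
  p_2 = 0.593405
  p_3 = 0.529384
Multiply by the mixture weights:
  π_1·p_1 = 0.30 × 0.612888 = 0.183866
  π_2·p_2 = 0.34 × 0.593405 = 0.201758
  π_3·p_3 = 0.36 × 0.529384 = 0.190578
Normaliser: 0.183866 + 0.201758 + 0.190578 = 0.576202
P(Regime 3 | data) = 0.190578 / 0.576202 ≈ 0.3307

0.3307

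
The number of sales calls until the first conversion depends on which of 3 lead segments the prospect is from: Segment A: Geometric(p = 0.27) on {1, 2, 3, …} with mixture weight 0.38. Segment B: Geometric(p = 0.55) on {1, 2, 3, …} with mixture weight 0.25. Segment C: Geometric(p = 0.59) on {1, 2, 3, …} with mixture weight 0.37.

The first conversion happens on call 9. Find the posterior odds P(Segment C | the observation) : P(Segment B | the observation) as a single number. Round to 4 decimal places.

Only the two components matter; the odds are (P(Z=i) f_i(x)) / (P(Z=j) f_j(x)).
Geometric probabilities:
  f_A = 0.27·(1−0.27)^8 = 0.27·0.080646 = 0.0217744
  f_B = 0.55·(1−0.55)^8 = 0.55·0.00168151 = 0.000924832
  f_C = 0.59·(1−0.59)^8 = 0.59·0.000798493 = 0.000471111
Odds = (0.37/0.25) × (0.000471111/0.000924832) = 1.48 × 0.509401 ≈ 0.7539

0.7539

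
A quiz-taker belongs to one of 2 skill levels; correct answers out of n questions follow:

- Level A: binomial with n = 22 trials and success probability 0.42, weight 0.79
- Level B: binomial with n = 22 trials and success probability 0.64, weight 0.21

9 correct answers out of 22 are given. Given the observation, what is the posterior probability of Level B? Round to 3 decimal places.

0.023

The responsibility of component k is π_k f_k(x) divided by Σ_j π_j f_j(x).
Component likelihoods at x = 9 correct answers out of 22:
  L_A = C(22,9)·0.42^9·0.58^13 = 497420·0.000406671·0.000840551 = 0.170032
  L_B = C(22,9)·0.64^9·0.36^13 = 497420·0.0180144·1.70582e-06 = 0.0152854
Multiply by the mixture weights:
  π_A·L_A = 0.79 × 0.170032 = 0.134325
  π_B·L_B = 0.21 × 0.0152854 = 0.00320992
Evidence: 0.134325 + 0.00320992 = 0.137535
So the posterior for Level B is 0.00320992 / 0.137535 ≈ 0.023.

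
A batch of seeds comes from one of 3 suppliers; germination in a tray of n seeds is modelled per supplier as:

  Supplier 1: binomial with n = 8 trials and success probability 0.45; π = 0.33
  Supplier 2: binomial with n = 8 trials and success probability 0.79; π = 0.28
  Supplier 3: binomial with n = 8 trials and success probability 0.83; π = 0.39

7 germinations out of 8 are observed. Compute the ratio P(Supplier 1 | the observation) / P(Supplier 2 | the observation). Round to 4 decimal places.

0.0601

Only the two components matter; the odds are (w_i f_i(x)) / (w_j f_j(x)).
Evaluate each component's likelihood at the observed value:
  p_1 = C(8,7)·0.45^7·0.55^1 = 8·0.00373669·0.55 = 0.0164415
  p_2 = C(8,7)·0.79^7·0.21^1 = 8·0.192039·0.21 = 0.322626
  p_3 = C(8,7)·0.83^7·0.17^1 = 8·0.271361·0.17 = 0.36905
Odds = (0.33/0.28) × (0.0164415/0.322626) = 1.17857 × 0.0509614 ≈ 0.0601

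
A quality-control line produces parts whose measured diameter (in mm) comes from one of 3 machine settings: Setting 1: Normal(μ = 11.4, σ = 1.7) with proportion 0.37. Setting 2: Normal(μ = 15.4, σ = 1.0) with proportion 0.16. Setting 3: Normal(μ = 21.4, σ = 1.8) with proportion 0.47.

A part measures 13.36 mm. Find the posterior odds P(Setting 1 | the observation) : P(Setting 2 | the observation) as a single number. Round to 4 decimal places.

5.6062

Posterior odds = (P(Z=i) f_i(x)) / (P(Z=j) f_j(x)); the normalising sum cancels.
Evaluate each component's likelihood at the observed value:
  p_1 = 0.120729
  p_2 = 0.0498001
  p_3 = 1.03112e-05
0.0446699 / 0.00796801 ≈ 5.6062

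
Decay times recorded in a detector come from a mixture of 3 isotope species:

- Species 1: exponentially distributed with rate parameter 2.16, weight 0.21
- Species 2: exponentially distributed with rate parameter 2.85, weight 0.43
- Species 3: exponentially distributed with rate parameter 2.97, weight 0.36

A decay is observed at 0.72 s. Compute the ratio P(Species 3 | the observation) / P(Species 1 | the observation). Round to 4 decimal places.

Posterior odds = (P(Z=i) f_i(x)) / (P(Z=j) f_j(x)); the normalising sum cancels.
Evaluate each component's likelihood at the observed value:
  L_1 = 0.456078
  L_2 = 0.366161
  L_3 = 0.349994
0.125998 / 0.0957763 ≈ 1.3155

1.3155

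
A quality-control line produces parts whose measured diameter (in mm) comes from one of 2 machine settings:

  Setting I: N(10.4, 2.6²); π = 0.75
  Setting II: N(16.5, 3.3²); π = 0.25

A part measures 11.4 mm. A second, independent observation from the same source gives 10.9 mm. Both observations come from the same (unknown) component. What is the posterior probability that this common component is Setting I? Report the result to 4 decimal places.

Apply Bayes' rule: the posterior for each component is proportional to its prior times its likelihood at x.
Since both observations come from the same component, the likelihood for component k is f_k(x₁)·f_k(x₂).
  L_I = [0.1425] × [0.150628] = 0.0214645
  L_II = [0.0366231] × [0.0286468] = 0.00104913
Prior × likelihood for each component:
  P(Z=I)·L_I = 0.75 × 0.0214645 = 0.0160984
  P(Z=II)·L_II = 0.25 × 0.00104913 = 0.000262284
Normaliser: 0.0160984 + 0.000262284 = 0.0163606
Responsibility of Setting I: 0.0160984 / 0.0163606 ≈ 0.9840

0.9840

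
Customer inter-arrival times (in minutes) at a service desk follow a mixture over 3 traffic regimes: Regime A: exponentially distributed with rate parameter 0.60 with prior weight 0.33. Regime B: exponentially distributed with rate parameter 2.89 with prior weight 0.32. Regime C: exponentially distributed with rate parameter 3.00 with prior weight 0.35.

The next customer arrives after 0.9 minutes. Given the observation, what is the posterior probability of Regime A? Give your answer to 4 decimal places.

0.4533

Posterior ∝ prior × likelihood, so P(k | x) ∝ π_k f_k(x); normalise over all components.
Exponential densities:
  f_A = 0.349649
  f_B = 0.214436
  f_C = 0.201617
Prior × likelihood for each component:
  π_A·f_A = 0.33 × 0.349649 = 0.115384
  π_B·f_B = 0.32 × 0.214436 = 0.0686196
  π_C·f_C = 0.35 × 0.201617 = 0.0705658
Normaliser: 0.115384 + 0.0686196 + 0.0705658 = 0.254569
P(Regime A | x) = 0.115384 / 0.254569 ≈ 0.4533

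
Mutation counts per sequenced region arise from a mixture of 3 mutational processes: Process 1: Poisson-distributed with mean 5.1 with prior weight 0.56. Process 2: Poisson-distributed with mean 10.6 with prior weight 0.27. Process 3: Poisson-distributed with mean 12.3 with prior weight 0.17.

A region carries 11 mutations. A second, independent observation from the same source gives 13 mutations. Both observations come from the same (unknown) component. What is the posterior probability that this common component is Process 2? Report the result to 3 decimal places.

0.572

Apply Bayes' rule: the posterior for each component is proportional to its prior times its likelihood at x.
Since both observations come from the same component, the likelihood for component k is f_k(x₁)·f_k(x₂).
  p_1 = [e^(−5.1)·5.1^11/11! = 0.00927287] × [0.00154607] = 1.43365e-05
  p_2 = [e^(−10.6)·10.6^11/11! = 0.118492] × [0.0853443] = 0.0101126
  p_3 = [e^(−12.3)·12.3^11/11! = 0.111168] × [0.107811] = 0.0119851
Weight by the priors:
  w_1·p_1 = 0.56 × 1.43365e-05 = 8.02846e-06
  w_2·p_2 = 0.27 × 0.0101126 = 0.00273039
  w_3·p_3 = 0.17 × 0.0119851 = 0.00203747
Denominator: 8.02846e-06 + 0.00273039 + 0.00203747 = 0.00477589
Responsibility of Process 2: 0.00273039 / 0.00477589 ≈ 0.572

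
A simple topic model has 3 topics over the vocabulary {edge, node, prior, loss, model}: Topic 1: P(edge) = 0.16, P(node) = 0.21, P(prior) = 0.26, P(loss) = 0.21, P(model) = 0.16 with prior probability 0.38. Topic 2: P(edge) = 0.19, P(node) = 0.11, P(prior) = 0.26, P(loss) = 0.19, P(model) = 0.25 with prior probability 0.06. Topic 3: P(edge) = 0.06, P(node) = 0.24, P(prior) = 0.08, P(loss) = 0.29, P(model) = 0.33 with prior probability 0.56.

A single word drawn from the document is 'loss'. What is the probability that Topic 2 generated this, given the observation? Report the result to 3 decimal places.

0.045

Posterior ∝ prior × likelihood, so P(k | x) ∝ P(Z=k) f_k(x); normalise over all components.
Component likelihoods at x = 'loss':
  p_1 = 0.21
  p_2 = 0.19
  p_3 = 0.29
Unnormalised posteriors:
  P(Z=1)·p_1 = 0.38 × 0.21 = 0.0798
  P(Z=2)·p_2 = 0.06 × 0.19 = 0.0114
  P(Z=3)·p_3 = 0.56 × 0.29 = 0.1624
Denominator: 0.0798 + 0.0114 + 0.1624 = 0.2536
So the posterior for Topic 2 is 0.0114 / 0.2536 ≈ 0.045.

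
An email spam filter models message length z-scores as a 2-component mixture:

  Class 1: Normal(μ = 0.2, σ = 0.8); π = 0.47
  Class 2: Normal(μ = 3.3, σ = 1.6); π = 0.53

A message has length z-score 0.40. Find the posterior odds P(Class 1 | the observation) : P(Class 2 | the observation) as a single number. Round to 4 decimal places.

8.8847

Posterior odds = (π_i f_i(x)) / (π_j f_j(x)); the normalising sum cancels.
Component likelihoods at x = 0.40:
  L_1 = (1/(0.8·√(2π)))·exp(−(0.40−0.2)²/(2·0.8²)) = 0.498678·exp(-0.03125) = 0.483335
  L_2 = (1/(1.6·√(2π)))·exp(−(0.40−3.3)²/(2·1.6²)) = 0.249339·exp(-1.64258) = 0.0482422
0.227168 / 0.0255684 ≈ 8.8847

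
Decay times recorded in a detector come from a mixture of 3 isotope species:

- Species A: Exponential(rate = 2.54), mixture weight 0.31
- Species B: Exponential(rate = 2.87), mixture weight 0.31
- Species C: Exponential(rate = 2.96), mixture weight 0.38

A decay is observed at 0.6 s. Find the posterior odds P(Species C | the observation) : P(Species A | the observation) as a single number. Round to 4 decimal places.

1.1103

Since P(k|x) ∝ π_k f_k(x), the posterior odds are π_i f_i(x) / (π_j f_j(x)).
Exponential densities:
  L_A = 2.54·e^(−2.54·0.6) = 2.54·e^(−1.5240) = 0.553311
  L_B = 2.87·e^(−2.87·0.6) = 2.87·e^(−1.7220) = 0.512893
  L_C = 2.96·e^(−2.96·0.6) = 2.96·e^(−1.7760) = 0.50117
Odds = (0.38/0.31) × (0.50117/0.553311) = 1.22581 × 0.905766 ≈ 1.1103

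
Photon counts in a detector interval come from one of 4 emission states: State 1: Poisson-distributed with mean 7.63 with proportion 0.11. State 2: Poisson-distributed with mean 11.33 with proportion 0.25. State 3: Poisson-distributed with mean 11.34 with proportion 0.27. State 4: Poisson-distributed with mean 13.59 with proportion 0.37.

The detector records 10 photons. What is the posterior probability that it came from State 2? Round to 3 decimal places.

0.297

Apply Bayes' rule: the posterior for each component is proportional to its prior times its likelihood at x.
Component likelihoods at x = 10 photons:
  p_1 = e^(−7.63)·7.63^10/10! = 0.0894984
  p_2 = e^(−11.33)·11.33^10/10! = 0.11534
  p_3 = e^(−11.34)·11.34^10/10! = 0.115204
  p_4 = e^(−13.59)·13.59^10/10! = 0.0741941
Multiply by the mixture weights:
  P(Z=1)·p_1 = 0.11 × 0.0894984 = 0.00984483
  P(Z=2)·p_2 = 0.25 × 0.11534 = 0.028835
  P(Z=3)·p_3 = 0.27 × 0.115204 = 0.0311051
  P(Z=4)·p_4 = 0.37 × 0.0741941 = 0.0274518
Evidence: 0.00984483 + 0.028835 + 0.0311051 + 0.0274518 = 0.0972367
P(State 2 | data) = 0.028835 / 0.0972367 ≈ 0.297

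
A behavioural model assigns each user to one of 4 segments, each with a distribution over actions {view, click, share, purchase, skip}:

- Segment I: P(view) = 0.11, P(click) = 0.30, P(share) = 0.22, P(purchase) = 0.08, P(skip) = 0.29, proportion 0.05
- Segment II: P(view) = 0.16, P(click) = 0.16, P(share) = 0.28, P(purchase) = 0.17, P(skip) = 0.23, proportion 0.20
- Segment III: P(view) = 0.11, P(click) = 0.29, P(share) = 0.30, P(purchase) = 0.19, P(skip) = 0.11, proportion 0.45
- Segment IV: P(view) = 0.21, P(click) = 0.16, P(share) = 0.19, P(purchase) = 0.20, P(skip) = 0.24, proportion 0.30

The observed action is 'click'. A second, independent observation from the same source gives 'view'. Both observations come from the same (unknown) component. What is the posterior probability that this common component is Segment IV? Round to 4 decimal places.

The responsibility of component k is π_k f_k(x) divided by Σ_j π_j f_j(x).
Since both observations come from the same component, the likelihood for component k is f_k(x₁)·f_k(x₂).
  p_I = [P(click | comp) = 0.30] × [0.11] = 0.033
  p_II = [P(click | comp) = 0.16] × [0.16] = 0.0256
  p_III = [P(click | comp) = 0.29] × [0.11] = 0.0319
  p_IV = [P(click | comp) = 0.16] × [0.21] = 0.0336
Unnormalised posteriors:
  π_I·p_I = 0.05 × 0.033 = 0.00165
  π_II·p_II = 0.20 × 0.0256 = 0.00512
  π_III·p_III = 0.45 × 0.0319 = 0.014355
  π_IV·p_IV = 0.30 × 0.0336 = 0.01008
Normaliser: 0.00165 + 0.00512 + 0.014355 + 0.01008 = 0.031205
P(Segment IV | x) = 0.01008 / 0.031205 ≈ 0.3230

0.3230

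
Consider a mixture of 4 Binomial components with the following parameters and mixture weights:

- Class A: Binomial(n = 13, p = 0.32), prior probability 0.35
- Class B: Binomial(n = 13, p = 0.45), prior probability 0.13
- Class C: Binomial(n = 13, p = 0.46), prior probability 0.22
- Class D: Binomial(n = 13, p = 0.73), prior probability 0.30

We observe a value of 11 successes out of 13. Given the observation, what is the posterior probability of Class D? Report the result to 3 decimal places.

0.973

The responsibility of component k is π_k f_k(x) divided by Σ_j π_j f_j(x).
Binomial probabilities:
  p_A = 0.000129946
  p_B = 0.00361541
  p_C = 0.00443832
  p_D = 0.178391
Multiply by the mixture weights:
  π_A·p_A = 0.35 × 0.000129946 = 4.5481e-05
  π_B·p_B = 0.13 × 0.00361541 = 0.000470003
  π_C·p_C = 0.22 × 0.00443832 = 0.00097643
  π_D·p_D = 0.30 × 0.178391 = 0.0535174
Evidence: 4.5481e-05 + 0.000470003 + 0.00097643 + 0.0535174 = 0.0550093
P(Class D | 11 successes out of 13) ≈ 0.973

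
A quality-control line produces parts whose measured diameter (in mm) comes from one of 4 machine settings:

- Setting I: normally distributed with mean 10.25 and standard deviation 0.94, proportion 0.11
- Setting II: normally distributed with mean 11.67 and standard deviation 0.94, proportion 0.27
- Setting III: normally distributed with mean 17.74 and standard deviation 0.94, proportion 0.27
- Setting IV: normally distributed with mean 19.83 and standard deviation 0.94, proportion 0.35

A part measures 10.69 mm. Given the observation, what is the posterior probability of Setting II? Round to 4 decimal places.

0.6140

By Bayes' theorem, P(k | x) = π_k f_k(x) / Σ_j π_j f_j(x).
Component likelihoods at x = 10.69 mm:
  f_I = (1/(0.94·√(2π)))·exp(−(10.69−10.25)²/(2·0.94²)) = 0.424407·exp(-0.10955) = 0.380368
  f_II = (1/(0.94·√(2π)))·exp(−(10.69−11.67)²/(2·0.94²)) = 0.424407·exp(-0.54346) = 0.246468
  f_III = (1/(0.94·√(2π)))·exp(−(10.69−17.74)²/(2·0.94²)) = 0.424407·exp(-28.12500) = 2.5897e-13
  f_IV = (1/(0.94·√(2π)))·exp(−(10.69−19.83)²/(2·0.94²)) = 0.424407·exp(-47.27230) = 1.25223e-21
Multiply by the mixture weights:
  π_I·f_I = 0.11 × 0.380368 = 0.0418405
  π_II·f_II = 0.27 × 0.246468 = 0.0665465
  π_III·f_III = 0.27 × 2.5897e-13 = 6.9922e-14
  π_IV·f_IV = 0.35 × 1.25223e-21 = 4.38282e-22
Sum: 0.0418405 + 0.0665465 + 6.9922e-14 + 4.38282e-22 = 0.108387
P(Setting II | 10.69 mm) = 0.0665465 / 0.108387 ≈ 0.6140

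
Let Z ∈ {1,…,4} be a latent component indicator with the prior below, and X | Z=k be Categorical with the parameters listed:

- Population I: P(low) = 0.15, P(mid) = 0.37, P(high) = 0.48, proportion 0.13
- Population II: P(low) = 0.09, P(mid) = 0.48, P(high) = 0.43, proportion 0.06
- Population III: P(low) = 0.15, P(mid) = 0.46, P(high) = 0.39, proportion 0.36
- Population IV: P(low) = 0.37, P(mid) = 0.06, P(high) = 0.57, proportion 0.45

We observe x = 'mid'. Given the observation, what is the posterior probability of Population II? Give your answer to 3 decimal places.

0.107

By Bayes' theorem, P(k | x) = w_k f_k(x) / Σ_j w_j f_j(x).
Component likelihoods at x = 'mid':
  L_I = 0.37
  L_II = 0.48
  L_III = 0.46
  L_IV = 0.06
Weight by the priors:
  w_I·L_I = 0.13 × 0.37 = 0.0481
  w_II·L_II = 0.06 × 0.48 = 0.0288
  w_III·L_III = 0.36 × 0.46 = 0.1656
  w_IV·L_IV = 0.45 × 0.06 = 0.027
Denominator: 0.0481 + 0.0288 + 0.1656 + 0.027 = 0.2695
P(Population II | 'mid') = 0.0288 / 0.2695 ≈ 0.107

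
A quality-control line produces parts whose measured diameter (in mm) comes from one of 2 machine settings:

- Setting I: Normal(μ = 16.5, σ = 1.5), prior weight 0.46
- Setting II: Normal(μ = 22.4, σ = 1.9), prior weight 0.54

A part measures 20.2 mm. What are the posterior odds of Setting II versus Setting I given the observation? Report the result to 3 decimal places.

9.933

The posterior odds equal the prior odds times the likelihood ratio: (P(Z=i)/P(Z=j))·(f_i(x)/f_j(x)).
Component likelihoods at x = 20.2 mm:
  p_I = (1/(1.5·√(2π)))·exp(−(20.2−16.5)²/(2·1.5²)) = 0.265962·exp(-3.04222) = 0.012694
  p_II = (1/(1.9·√(2π)))·exp(−(20.2−22.4)²/(2·1.9²)) = 0.209970·exp(-0.67036) = 0.107405
Posterior odds = (P(Z=II)·p_II) / (P(Z=I)·p_I) = (0.54·0.107405) / (0.46·0.012694) = 0.0579985 / 0.00583924 ≈ 9.933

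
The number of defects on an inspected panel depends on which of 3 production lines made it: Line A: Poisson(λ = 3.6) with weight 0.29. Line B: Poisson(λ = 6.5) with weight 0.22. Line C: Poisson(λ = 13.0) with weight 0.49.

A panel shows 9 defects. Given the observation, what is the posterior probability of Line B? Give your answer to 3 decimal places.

P(component k | x) = w_k·f_k(x) / marginal(x), where marginal(x) = Σ_j w_j·f_j(x).
Evaluate each component's likelihood at the observed value:
  f_A = e^(−3.6)·3.6^9/9! = 0.00764715
  f_B = e^(−6.5)·6.5^9/9! = 0.085811
  f_C = e^(−13.0)·13.0^9/9! = 0.066054
Multiply by the mixture weights:
  w_A·f_A = 0.29 × 0.00764715 = 0.00221767
  w_B·f_B = 0.22 × 0.085811 = 0.0188784
  w_C·f_C = 0.49 × 0.066054 = 0.0323664
Denominator: 0.00221767 + 0.0188784 + 0.0323664 = 0.0534625
So the posterior for Line B is 0.0188784 / 0.0534625 ≈ 0.353.

0.353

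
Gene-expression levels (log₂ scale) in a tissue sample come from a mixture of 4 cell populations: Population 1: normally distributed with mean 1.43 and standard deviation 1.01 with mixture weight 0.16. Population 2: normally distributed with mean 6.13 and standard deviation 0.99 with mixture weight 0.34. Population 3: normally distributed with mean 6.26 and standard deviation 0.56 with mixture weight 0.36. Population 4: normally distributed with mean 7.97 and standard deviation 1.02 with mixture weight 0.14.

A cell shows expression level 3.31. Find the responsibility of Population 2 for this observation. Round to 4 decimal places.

P(component k | x) = P(Z=k)·f_k(x) / marginal(x), where marginal(x) = Σ_j P(Z=j)·f_j(x).
Evaluate each component's likelihood at the observed value:
  L_1 = (1/(1.01·√(2π)))·exp(−(3.31−1.43)²/(2·1.01²)) = 0.394992·exp(-1.73238) = 0.0698596
  L_2 = (1/(0.99·√(2π)))·exp(−(3.31−6.13)²/(2·0.99²)) = 0.402972·exp(-4.05693) = 0.00697222
  L_3 = (1/(0.56·√(2π)))·exp(−(3.31−6.26)²/(2·0.56²)) = 0.712397·exp(-13.87516) = 6.71146e-07
  L_4 = (1/(1.02·√(2π)))·exp(−(3.31−7.97)²/(2·1.02²)) = 0.391120·exp(-10.43618) = 1.14798e-05
Prior × likelihood for each component:
  P(Z=1)·L_1 = 0.16 × 0.0698596 = 0.0111775
  P(Z=2)·L_2 = 0.34 × 0.00697222 = 0.00237056
  P(Z=3)·L_3 = 0.36 × 6.71146e-07 = 2.41612e-07
  P(Z=4)·L_4 = 0.14 × 1.14798e-05 = 1.60718e-06
Evidence: 0.0111775 + 0.00237056 + 2.41612e-07 + 1.60718e-06 = 0.0135499
P(Population 2 | data) ≈ 0.1749

0.1749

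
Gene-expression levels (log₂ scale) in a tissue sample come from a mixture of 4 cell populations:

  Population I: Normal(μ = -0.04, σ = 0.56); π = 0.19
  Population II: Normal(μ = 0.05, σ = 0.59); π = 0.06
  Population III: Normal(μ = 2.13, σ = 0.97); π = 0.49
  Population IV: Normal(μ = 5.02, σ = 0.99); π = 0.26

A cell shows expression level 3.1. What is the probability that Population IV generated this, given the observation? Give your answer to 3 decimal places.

0.116

By Bayes' theorem, P(k | x) = w_k f_k(x) / Σ_j w_j f_j(x).
Component likelihoods at x = 3.1:
  f_I = (1/(0.56·√(2π)))·exp(−(3.1−-0.04)²/(2·0.56²)) = 0.712397·exp(-15.72003) = 1.06072e-07
  f_II = (1/(0.59·√(2π)))·exp(−(3.1−0.05)²/(2·0.59²)) = 0.676173·exp(-13.36182) = 1.06437e-06
  f_III = (1/(0.97·√(2π)))·exp(−(3.1−2.13)²/(2·0.97²)) = 0.411281·exp(-0.50000) = 0.249454
  f_IV = (1/(0.99·√(2π)))·exp(−(3.1−5.02)²/(2·0.99²)) = 0.402972·exp(-1.88062) = 0.0614512
Prior × likelihood for each component:
  w_I·f_I = 0.19 × 1.06072e-07 = 2.01537e-08
  w_II·f_II = 0.06 × 1.06437e-06 = 6.38622e-08
  w_III·f_III = 0.49 × 0.249454 = 0.122233
  w_IV·f_IV = 0.26 × 0.0614512 = 0.0159773
Marginal: 2.01537e-08 + 6.38622e-08 + 0.122233 + 0.0159773 = 0.13821
P(Population IV | data) ≈ 0.116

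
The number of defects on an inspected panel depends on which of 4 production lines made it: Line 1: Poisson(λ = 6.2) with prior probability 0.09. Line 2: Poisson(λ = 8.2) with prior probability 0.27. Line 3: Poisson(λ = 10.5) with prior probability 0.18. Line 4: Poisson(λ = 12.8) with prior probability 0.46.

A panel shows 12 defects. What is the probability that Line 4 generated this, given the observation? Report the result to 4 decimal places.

The responsibility of component k is w_k f_k(x) divided by Σ_j w_j f_j(x).
Poisson probabilities:
  f_1 = 0.013669
  f_2 = 0.0529925
  f_3 = 0.103239
  f_4 = 0.111484
Unnormalised posteriors:
  w_1·f_1 = 0.09 × 0.013669 = 0.00123021
  w_2·f_2 = 0.27 × 0.0529925 = 0.014308
  w_3·f_3 = 0.18 × 0.103239 = 0.018583
  w_4·f_4 = 0.46 × 0.111484 = 0.0512827
Denominator: 0.00123021 + 0.014308 + 0.018583 + 0.0512827 = 0.0854039
So the posterior for Line 4 is 0.0512827 / 0.0854039 ≈ 0.6005.

0.6005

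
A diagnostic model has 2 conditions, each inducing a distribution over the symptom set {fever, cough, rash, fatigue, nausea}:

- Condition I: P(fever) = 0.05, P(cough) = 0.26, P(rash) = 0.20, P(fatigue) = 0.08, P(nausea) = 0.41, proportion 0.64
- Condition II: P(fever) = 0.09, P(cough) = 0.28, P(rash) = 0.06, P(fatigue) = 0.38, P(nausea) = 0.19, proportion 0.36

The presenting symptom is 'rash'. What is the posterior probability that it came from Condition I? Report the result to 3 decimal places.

0.856

The responsibility of component k is π_k f_k(x) divided by Σ_j π_j f_j(x).
Categorical probabilities:
  f_I = P(rash | comp) = 0.20
  f_II = P(rash | comp) = 0.06
Weight by the priors:
  π_I·f_I = 0.64 × 0.2 = 0.128
  π_II·f_II = 0.36 × 0.06 = 0.0216
Normaliser: 0.128 + 0.0216 = 0.1496
P(Condition I | the observation) ≈ 0.856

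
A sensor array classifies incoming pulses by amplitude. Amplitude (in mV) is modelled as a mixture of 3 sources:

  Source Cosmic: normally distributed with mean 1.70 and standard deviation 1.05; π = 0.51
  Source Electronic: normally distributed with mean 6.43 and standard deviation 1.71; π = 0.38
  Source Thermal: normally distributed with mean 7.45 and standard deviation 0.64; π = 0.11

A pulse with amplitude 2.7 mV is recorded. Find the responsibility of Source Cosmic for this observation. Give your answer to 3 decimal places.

0.937

The responsibility of component k is w_k f_k(x) divided by Σ_j w_j f_j(x).
Component likelihoods at x = 2.7 mV:
  f_Cosmic = (1/(1.05·√(2π)))·exp(−(2.7−1.70)²/(2·1.05²)) = 0.379945·exp(-0.45351) = 0.241414
  f_Electronic = (1/(1.71·√(2π)))·exp(−(2.7−6.43)²/(2·1.71²)) = 0.233300·exp(-2.37901) = 0.0216135
  f_Thermal = (1/(0.64·√(2π)))·exp(−(2.7−7.45)²/(2·0.64²)) = 0.623347·exp(-27.54211) = 6.81305e-13
Weight by the priors:
  w_Cosmic·f_Cosmic = 0.51 × 0.241414 = 0.123121
  w_Electronic·f_Electronic = 0.38 × 0.0216135 = 0.00821313
  w_Thermal·f_Thermal = 0.11 × 6.81305e-13 = 7.49436e-14
Evidence: 0.123121 + 0.00821313 + 7.49436e-14 = 0.131334
So the posterior for Source Cosmic is 0.123121 / 0.131334 ≈ 0.937.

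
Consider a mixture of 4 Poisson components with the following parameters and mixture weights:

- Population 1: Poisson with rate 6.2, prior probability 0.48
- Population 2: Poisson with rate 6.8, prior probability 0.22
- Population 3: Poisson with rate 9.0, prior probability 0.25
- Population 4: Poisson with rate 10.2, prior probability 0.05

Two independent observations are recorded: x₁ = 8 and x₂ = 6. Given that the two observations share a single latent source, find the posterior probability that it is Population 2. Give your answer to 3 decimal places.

0.265

Apply Bayes' rule: the posterior for each component is proportional to its prior times its likelihood at x.
Since both observations come from the same component, the likelihood for component k is f_k(x₁)·f_k(x₂).
  p_1 = [0.109897] × [0.1601] = 0.0175946
  p_2 = [0.126284] × [0.152939] = 0.0193138
  p_3 = [0.131756] × [0.0910903] = 0.0120017
  p_4 = [0.108013] × [0.0581386] = 0.00627974
Unnormalised posteriors:
  π_1·p_1 = 0.48 × 0.0175946 = 0.0084454
  π_2·p_2 = 0.22 × 0.0193138 = 0.00424903
  π_3·p_3 = 0.25 × 0.0120017 = 0.00300042
  π_4·p_4 = 0.05 × 0.00627974 = 0.000313987
Denominator: 0.0084454 + 0.00424903 + 0.00300042 + 0.000313987 = 0.0160088
P(Population 2 | x₁, x₂) ≈ 0.265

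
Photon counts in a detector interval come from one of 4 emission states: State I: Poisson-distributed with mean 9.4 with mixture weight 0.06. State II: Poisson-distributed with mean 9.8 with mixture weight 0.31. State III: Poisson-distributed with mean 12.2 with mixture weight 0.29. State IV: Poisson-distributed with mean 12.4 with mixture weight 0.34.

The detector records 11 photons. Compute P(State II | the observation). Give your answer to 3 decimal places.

P(component k | x) = π_k·f_k(x) / marginal(x), where marginal(x) = Σ_j π_j·f_j(x).
Evaluate each component's likelihood at the observed value:
  f_I = 0.104926
  f_II = 0.111236
  f_III = 0.112308
  f_IV = 0.109959
Unnormalised posteriors:
  π_I·f_I = 0.06 × 0.104926 = 0.00629555
  π_II·f_II = 0.31 × 0.111236 = 0.0344831
  π_III·f_III = 0.29 × 0.112308 = 0.0325692
  π_IV·f_IV = 0.34 × 0.109959 = 0.0373861
Marginal: 0.00629555 + 0.0344831 + 0.0325692 + 0.0373861 = 0.110734
P(State II | the observation) = 0.0344831 / 0.110734 ≈ 0.311

0.311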